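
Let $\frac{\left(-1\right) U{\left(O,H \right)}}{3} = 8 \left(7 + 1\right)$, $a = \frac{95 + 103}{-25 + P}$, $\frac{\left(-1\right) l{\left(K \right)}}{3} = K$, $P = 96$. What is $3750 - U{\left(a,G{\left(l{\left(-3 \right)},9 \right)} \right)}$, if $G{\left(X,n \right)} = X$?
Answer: $3942$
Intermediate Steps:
$l{\left(K \right)} = - 3 K$
$a = \frac{198}{71}$ ($a = \frac{95 + 103}{-25 + 96} = \frac{198}{71} \approx 2.7887$)
$U{\left(O,H \right)} = -192$ ($U{\left(O,H \right)} = - 3 \cdot 8 \left(7 + 1\right) = - 3 \cdot 8 \cdot 8 = \left(-3\right) 64 = -192$)
$3750 - U{\left(a,G{\left(l{\left(-3 \right)},9 \right)} \right)} = 3750 - -192 = 3750 + 192 = 3942$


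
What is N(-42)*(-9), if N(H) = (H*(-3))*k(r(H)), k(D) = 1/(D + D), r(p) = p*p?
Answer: -9/28 ≈ -0.32143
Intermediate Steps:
r(p) = p²
k(D) = 1/(2*D)
N(H) = -3/(2*H) (N(H) = (H*(-3))*(1/(2*(H²))) = (-3*H)*(1/(2*H²)) = -3/(2*H))
N(-42)*(-9) = -3/2/(-42)*(-9) = -3/2*(-1/42)*(-9) = (1/28)*(-9) = -9/28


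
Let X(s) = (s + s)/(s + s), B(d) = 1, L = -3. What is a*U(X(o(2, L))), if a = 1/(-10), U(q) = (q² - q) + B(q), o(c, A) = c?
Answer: -⅒ ≈ -0.10000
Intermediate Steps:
X(s) = 1 (X(s) = (2*s)/((2*s)) = (2*s)*(1/(2*s)) = 1)
U(q) = 1 + q² - q (U(q) = (q² - q) + 1 = 1 + q² - q)
a = -⅒ ≈ -0.10000
a*U(X(o(2, L))) = -(1 + 1² - 1*1)/10 = -(1 + 1 - 1)/10 = -⅒*1 = -⅒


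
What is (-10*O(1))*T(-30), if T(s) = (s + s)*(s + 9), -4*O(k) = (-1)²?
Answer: 3150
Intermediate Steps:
O(k) = -¼ (O(k) = -¼*(-1)² = -¼*1 = -¼)
T(s) = 2*s*(9 + s) (T(s) = (2*s)*(9 + s) = 2*s*(9 + s))
(-10*O(1))*T(-30) = (-10*(-¼))*(2*(-30)*(9 - 30)) = 5*(2*(-30)*(-21))/2 = (5/2)*1260 = 3150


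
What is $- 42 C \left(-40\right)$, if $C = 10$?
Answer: $16800$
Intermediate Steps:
$- 42 C \left(-40\right) = \left(-42\right) 10 \left(-40\right) = \left(-420\right) \left(-40\right) = 16800$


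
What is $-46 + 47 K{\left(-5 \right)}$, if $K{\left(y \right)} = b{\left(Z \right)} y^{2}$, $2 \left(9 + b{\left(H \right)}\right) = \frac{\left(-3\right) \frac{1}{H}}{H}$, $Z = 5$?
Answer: $- \frac{21383}{2} \approx -10692.0$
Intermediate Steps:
$b{\left(H \right)} = -9 - \frac{3}{2 H^{2}}$ ($b{\left(H \right)} = -9 + \frac{- \frac{3}{H} \frac{1}{H}}{2} = -9 + \frac{\left(-3\right) \frac{1}{H^{2}}}{2} = -9 - \frac{3}{2 H^{2}}$)
$K{\left(y \right)} = - \frac{453 y^{2}}{50}$ ($K{\left(y \right)} = \left(-9 - \frac{3}{2 \cdot 25}\right) y^{2} = \left(-9 - \frac{3}{50}\right) y^{2} = - \frac{453 y^{2}}{50}$)
$-46 + 47 K{\left(-5 \right)} = -46 + 47 \left(- \frac{453 \left(-5\right)^{2}}{50}\right) = -46 + 47 \left(\left(- \frac{453}{50}\right) 25\right) = -46 + 47 \left(- \frac{453}{2}\right) = -46 - \frac{21291}{2} = - \frac{21383}{2}$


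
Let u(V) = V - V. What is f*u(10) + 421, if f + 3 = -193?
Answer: 421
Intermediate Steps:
f = -196 (f = -3 - 193 = -196)
u(V) = 0
f*u(10) + 421 = -196*0 + 421 = 0 + 421 = 421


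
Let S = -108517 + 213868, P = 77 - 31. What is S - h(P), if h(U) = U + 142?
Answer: 105163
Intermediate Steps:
P = 46
S = 105351
h(U) = 142 + U
S - h(P) = 105351 - (142 + 46) = 105351 - 1*188 = 105351 - 188 = 105163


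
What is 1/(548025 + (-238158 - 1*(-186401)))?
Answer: 1/496268 ≈ 2.0150e-6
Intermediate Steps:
1/(548025 + (-238158 - 1*(-186401))) = 1/(548025 + (-238158 + 186401)) = 1/(548025 - 51757) = 1/496268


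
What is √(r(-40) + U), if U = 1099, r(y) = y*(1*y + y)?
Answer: √4299 ≈ 65.567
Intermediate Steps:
r(y) = 2*y² (r(y) = y*(y + y) = y*(2*y) = 2*y²)
√(r(-40) + U) = √(2*(-40)² + 1099) = √(2*1600 + 1099) = √(3200 + 1099) = √4299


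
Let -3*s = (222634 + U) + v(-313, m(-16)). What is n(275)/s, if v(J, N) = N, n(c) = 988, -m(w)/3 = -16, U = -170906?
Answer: -741/12944 ≈ -0.057247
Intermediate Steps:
m(w) = 48 (m(w) = -3*(-16) = 48)
s = -51776/3 (s = -((222634 - 170906) + 48)/3 = -(51728 + 48)/3 = -1/3*51776 = -51776/3 ≈ -17259.)
n(275)/s = 988/(-51776/3) = 988*(-3/51776) = -741/12944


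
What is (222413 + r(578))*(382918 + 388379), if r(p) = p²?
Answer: 429224466609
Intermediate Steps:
(222413 + r(578))*(382918 + 388379) = (222413 + 578²)*(382918 + 388379) = (222413 + 334084)*771297 = 556497*771297 = 429224466609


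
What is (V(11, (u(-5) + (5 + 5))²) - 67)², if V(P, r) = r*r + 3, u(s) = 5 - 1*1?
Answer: 1470875904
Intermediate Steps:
u(s) = 4 (u(s) = 5 - 1 = 4)
V(P, r) = 3 + r² (V(P, r) = r² + 3 = 3 + r²)
(V(11, (u(-5) + (5 + 5))²) - 67)² = ((3 + ((4 + (5 + 5))²)²) - 67)² = ((3 + ((4 + 10)²)²) - 67)² = ((3 + (14²)²) - 67)² = ((3 + 196²) - 67)² = ((3 + 38416) - 67)² = (38419 - 67)² = 38352² = 1470875904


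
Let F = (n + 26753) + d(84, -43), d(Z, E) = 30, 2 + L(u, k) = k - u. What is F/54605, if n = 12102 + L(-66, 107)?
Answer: 39056/54605 ≈ 0.71525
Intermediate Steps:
L(u, k) = -2 + k - u (L(u, k) = -2 + (k - u) = -2 + k - u)
n = 12273 (n = 12102 + (-2 + 107 - 1*(-66)) = 12102 + (-2 + 107 + 66) = 12102 + 171 = 12273)
F = 39056 (F = (12273 + 26753) + 30 = 39026 + 30 = 39056)
F/54605 = 39056/54605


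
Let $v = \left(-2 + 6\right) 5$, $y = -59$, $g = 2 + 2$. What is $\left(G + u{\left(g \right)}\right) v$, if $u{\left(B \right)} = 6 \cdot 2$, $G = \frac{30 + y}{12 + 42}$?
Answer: $\frac{6190}{27} \approx 229.26$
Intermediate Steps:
$g = 4$
$G = - \frac{29}{54}$ ($G = \frac{30 - 59}{12 + 42} = - \frac{29}{54} \approx -0.53704$)
$u{\left(B \right)} = 12$
$v = 20$ ($v = 4 \cdot 5 = 20$)
$\left(G + u{\left(g \right)}\right) v = \left(- \frac{29}{54} + 12\right) 20 = \frac{619}{54} \cdot 20 = \frac{6190}{27}$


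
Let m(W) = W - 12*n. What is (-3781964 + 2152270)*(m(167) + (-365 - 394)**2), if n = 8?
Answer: -938951457488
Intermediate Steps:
m(W) = -96 + W (m(W) = W - 12*8 = W - 96 = -96 + W)
(-3781964 + 2152270)*(m(167) + (-365 - 394)**2) = (-3781964 + 2152270)*((-96 + 167) + (-365 - 394)**2) = -1629694*(71 + (-759)**2) = -1629694*(71 + 576081) = -1629694*576152 = -938951457488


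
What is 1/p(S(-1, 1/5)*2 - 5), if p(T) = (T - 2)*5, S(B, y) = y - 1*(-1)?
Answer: -1/23 ≈ -0.043478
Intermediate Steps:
S(B, y) = 1 + y (S(B, y) = y + 1 = 1 + y)
p(T) = -10 + 5*T (p(T) = (-2 + T)*5 = -10 + 5*T)
1/p(S(-1, 1/5)*2 - 5) = 1/(-10 + 5*((1 + 1/5)*2 - 5)) = 1/(-10 + 5*((1 + 1*(⅕))*2 - 5)) = 1/(-10 + 5*((1 + ⅕)*2 - 5)) = 1/(-10 + 5*((6/5)*2 - 5)) = 1/(-10 + 5*(12/5 - 5)) = 1/(-10 + 5*(-13/5)) = 1/(-10 - 13) = 1/(-23) = -1/23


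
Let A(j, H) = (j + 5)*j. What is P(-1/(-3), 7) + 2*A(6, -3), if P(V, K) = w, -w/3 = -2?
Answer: 138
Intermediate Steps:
w = 6 (w = -3*(-2) = 6)
P(V, K) = 6
A(j, H) = j*(5 + j) (A(j, H) = (5 + j)*j = j*(5 + j))
P(-1/(-3), 7) + 2*A(6, -3) = 6 + 2*(6*(5 + 6)) = 6 + 2*(6*11) = 6 + 2*66 = 6 + 132 = 138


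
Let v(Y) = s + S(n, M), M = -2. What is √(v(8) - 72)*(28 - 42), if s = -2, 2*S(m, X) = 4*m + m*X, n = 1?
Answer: -14*I*√73 ≈ -119.62*I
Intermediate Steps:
S(m, X) = 2*m + X*m/2 (S(m, X) = (4*m + m*X)/2 = (4*m + X*m)/2 = 2*m + X*m/2)
v(Y) = -1 (v(Y) = -2 + (½)*1*(4 - 2) = -2 + (½)*1*2 = -2 + 1 = -1)
√(v(8) - 72)*(28 - 42) = √(-1 - 72)*(28 - 42) = √(-73)*(-14) = (I*√73)*(-14) = -14*I*√73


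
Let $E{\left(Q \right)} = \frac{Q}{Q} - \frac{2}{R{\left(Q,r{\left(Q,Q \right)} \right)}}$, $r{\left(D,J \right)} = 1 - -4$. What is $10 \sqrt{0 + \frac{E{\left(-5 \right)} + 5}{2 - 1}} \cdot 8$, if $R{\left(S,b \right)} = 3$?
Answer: $\frac{320 \sqrt{3}}{3} \approx 184.75$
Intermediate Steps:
$r{\left(D,J \right)} = 5$ ($r{\left(D,J \right)} = 1 + 4 = 5$)
$E{\left(Q \right)} = \frac{1}{3}$ ($E{\left(Q \right)} = \frac{Q}{Q} - \frac{2}{3} = 1 - \frac{2}{3} = \frac{1}{3}$)
$10 \sqrt{0 + \frac{E{\left(-5 \right)} + 5}{2 - 1}} \cdot 8 = 10 \sqrt{0 + \frac{\frac{1}{3} + 5}{2 - 1}} \cdot 8 = 10 \sqrt{0 + \frac{16}{3 \cdot 1}} \cdot 8 = 10 \sqrt{0 + \frac{16}{3} \cdot 1} \cdot 8 = 10 \sqrt{0 + \frac{16}{3}} \cdot 8 = 10 \sqrt{\frac{16}{3}} \cdot 8 = 10 \frac{4 \sqrt{3}}{3} \cdot 8 = \frac{40 \sqrt{3}}{3} \cdot 8 = \frac{320 \sqrt{3}}{3}$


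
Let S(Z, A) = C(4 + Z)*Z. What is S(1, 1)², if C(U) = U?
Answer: 25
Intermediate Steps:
S(Z, A) = Z*(4 + Z) (S(Z, A) = (4 + Z)*Z = Z*(4 + Z))
S(1, 1)² = (1*(4 + 1))² = (1*5)² = 5² = 25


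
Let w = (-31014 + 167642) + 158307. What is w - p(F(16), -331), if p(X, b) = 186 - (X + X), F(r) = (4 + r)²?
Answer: 295549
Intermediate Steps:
w = 294935 (w = 136628 + 158307 = 294935)
p(X, b) = 186 - 2*X
w - p(F(16), -331) = 294935 - (186 - 2*(4 + 16)²) = 294935 - (186 - 2*20²) = 294935 - (186 - 2*400) = 294935 - (186 - 800) = 294935 - 1*(-614) = 294935 + 614 = 295549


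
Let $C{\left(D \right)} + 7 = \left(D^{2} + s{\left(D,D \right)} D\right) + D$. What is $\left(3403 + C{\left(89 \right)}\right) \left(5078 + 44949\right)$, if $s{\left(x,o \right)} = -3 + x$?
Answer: $953514620$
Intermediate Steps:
$C{\left(D \right)} = -7 + D + D^{2} + D \left(-3 + D\right)$ ($C{\left(D \right)} = -7 + \left(\left(D^{2} + \left(-3 + D\right) D\right) + D\right) = -7 + \left(\left(D^{2} + D \left(-3 + D\right)\right) + D\right) = -7 + \left(D + D^{2} + D \left(-3 + D\right)\right) = -7 + D + D^{2} + D \left(-3 + D\right)$)
$\left(3403 + C{\left(89 \right)}\right) \left(5078 + 44949\right) = \left(3403 - \left(185 - 15842\right)\right) \left(5078 + 44949\right) = \left(3403 - -15657\right) 50027 = \left(3403 + 15657\right) 50027 = 19060 \cdot 50027 = 953514620$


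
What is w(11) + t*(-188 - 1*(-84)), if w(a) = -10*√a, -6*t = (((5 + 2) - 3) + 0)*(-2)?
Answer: -416/3 - 10*√11 ≈ -171.83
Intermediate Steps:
t = 4/3 (t = -(((5 + 2) - 3) + 0)*(-2)/6 = -((7 - 3) + 0)*(-2)/6 = -(4 + 0)*(-2)/6 = -2*(-2)/3 = -⅙*(-8) = 4/3 ≈ 1.3333)
w(11) + t*(-188 - 1*(-84)) = -10*√11 + 4*(-188 - 1*(-84))/3 = -10*√11 + 4*(-188 + 84)/3 = -10*√11 + (4/3)*(-104) = -10*√11 - 416/3 = -416/3 - 10*√11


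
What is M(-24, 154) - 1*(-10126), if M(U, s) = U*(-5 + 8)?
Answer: 10054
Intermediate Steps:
M(U, s) = 3*U (M(U, s) = U*3 = 3*U)
M(-24, 154) - 1*(-10126) = 3*(-24) - 1*(-10126) = -72 + 10126 = 10054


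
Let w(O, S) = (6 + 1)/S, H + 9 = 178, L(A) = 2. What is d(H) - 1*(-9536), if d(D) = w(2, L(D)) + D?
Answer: 19417/2 ≈ 9708.5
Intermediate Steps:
H = 169 (H = -9 + 178 = 169)
w(O, S) = 7/S
d(D) = 7/2 + D
d(H) - 1*(-9536) = (7/2 + 169) - 1*(-9536) = 345/2 + 9536 = 19417/2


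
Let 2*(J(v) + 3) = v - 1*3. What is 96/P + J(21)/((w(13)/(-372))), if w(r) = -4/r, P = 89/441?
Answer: 687942/89 ≈ 7729.7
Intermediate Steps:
J(v) = -9/2 + v/2 (J(v) = -3 + (v - 1*3)/2 = -3 + (v - 3)/2 = -3 + (-3 + v)/2 = -3 + (-3/2 + v/2) = -9/2 + v/2)
P = 89/441 (P = 89*(1/441) = 89/441 ≈ 0.20181)
96/P + J(21)/((w(13)/(-372))) = 96/(89/441) + (-9/2 + (½)*21)/((-4/13/(-372))) = 96*(441/89) + (-9/2 + 21/2)/((-4*1/13*(-1/372))) = 42336/89 + 6/((-4/13*(-1/372))) = 42336/89 + 6/(1/1209) = 42336/89 + 6*1209 = 42336/89 + 7254 = 687942/89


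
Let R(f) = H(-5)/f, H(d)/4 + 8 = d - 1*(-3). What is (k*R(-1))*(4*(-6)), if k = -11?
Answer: 10560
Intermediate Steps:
H(d) = -20 + 4*d (H(d) = -32 + 4*(d - 1*(-3)) = -32 + 4*(d + 3) = -32 + 4*(3 + d) = -32 + (12 + 4*d) = -20 + 4*d)
R(f) = -40/f (R(f) = (-20 + 4*(-5))/f = (-20 - 20)/f = -40/f)
(k*R(-1))*(4*(-6)) = (-(-440)/(-1))*(4*(-6)) = -(-440)*(-1)*(-24) = -11*40*(-24) = -440*(-24) = 10560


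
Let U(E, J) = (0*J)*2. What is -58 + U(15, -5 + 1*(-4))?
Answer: -58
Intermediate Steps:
U(E, J) = 0 (U(E, J) = 0*2 = 0)
-58 + U(15, -5 + 1*(-4)) = -58 + 0 = -58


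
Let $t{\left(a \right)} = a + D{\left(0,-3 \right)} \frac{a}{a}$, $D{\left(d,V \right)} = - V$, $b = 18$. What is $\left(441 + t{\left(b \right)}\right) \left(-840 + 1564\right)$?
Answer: $334488$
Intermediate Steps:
$t{\left(a \right)} = 3 + a$ ($t{\left(a \right)} = a + \left(-1\right) \left(-3\right) \frac{a}{a} = a + 3 \cdot 1 = a + 3 = 3 + a$)
$\left(441 + t{\left(b \right)}\right) \left(-840 + 1564\right) = \left(441 + \left(3 + 18\right)\right) \left(-840 + 1564\right) = \left(441 + 21\right) 724 = 462 \cdot 724 = 334488$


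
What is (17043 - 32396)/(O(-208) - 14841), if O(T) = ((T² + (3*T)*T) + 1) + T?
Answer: -15353/158008 ≈ -0.097166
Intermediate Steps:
O(T) = 1 + T + 4*T² (O(T) = ((T² + 3*T²) + 1) + T = (4*T² + 1) + T = (1 + 4*T²) + T = 1 + T + 4*T²)
(17043 - 32396)/(O(-208) - 14841) = (17043 - 32396)/((1 - 208 + 4*(-208)²) - 14841) = -15353/((1 - 208 + 4*43264) - 14841) = -15353/((1 - 208 + 173056) - 14841) = -15353/(172849 - 14841) = -15353/158008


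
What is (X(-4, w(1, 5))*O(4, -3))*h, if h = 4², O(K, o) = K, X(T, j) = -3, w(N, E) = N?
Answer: -192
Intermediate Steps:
h = 16
(X(-4, w(1, 5))*O(4, -3))*h = -3*4*16 = -12*16 = -192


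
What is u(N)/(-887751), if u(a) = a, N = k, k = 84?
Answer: -28/295917 ≈ -9.4621e-5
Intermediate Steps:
N = 84
u(N)/(-887751) = 84/(-887751) = 84*(-1/887751) = -28/295917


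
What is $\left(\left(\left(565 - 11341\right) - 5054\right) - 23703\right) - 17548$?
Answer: $-57081$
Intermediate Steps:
$\left(\left(\left(565 - 11341\right) - 5054\right) - 23703\right) - 17548 = \left(\left(-10776 - 5054\right) - 23703\right) - 17548 = \left(-15830 - 23703\right) - 17548 = -39533 - 17548 = -57081$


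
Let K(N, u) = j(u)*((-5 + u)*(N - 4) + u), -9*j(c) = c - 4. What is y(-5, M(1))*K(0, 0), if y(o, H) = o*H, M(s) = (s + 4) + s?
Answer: -800/3 ≈ -266.67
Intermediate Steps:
M(s) = 4 + 2*s (M(s) = (4 + s) + s = 4 + 2*s)
j(c) = 4/9 - c/9 (j(c) = -(c - 4)/9 = -(-4 + c)/9 = 4/9 - c/9)
y(o, H) = H*o
K(N, u) = (4/9 - u/9)*(u + (-5 + u)*(-4 + N)) (K(N, u) = (4/9 - u/9)*((-5 + u)*(N - 4) + u) = (4/9 - u/9)*((-5 + u)*(-4 + N) + u) = (4/9 - u/9)*(u + (-5 + u)*(-4 + N)))
y(-5, M(1))*K(0, 0) = ((4 + 2*1)*(-5))*(-(-4 + 0)*(20 - 5*0 - 3*0 + 0*0)/9) = ((4 + 2)*(-5))*(-⅑*(-4)*(20 + 0 + 0 + 0)) = (6*(-5))*(-⅑*(-4)*20) = -30*80/9 = -800/3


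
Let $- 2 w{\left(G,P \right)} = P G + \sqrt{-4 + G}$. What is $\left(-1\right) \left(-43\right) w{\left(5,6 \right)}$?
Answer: $- \frac{1333}{2} \approx -666.5$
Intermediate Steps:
$w{\left(G,P \right)} = - \frac{\sqrt{-4 + G}}{2} - \frac{G P}{2}$ ($w{\left(G,P \right)} = - \frac{P G + \sqrt{-4 + G}}{2} = - \frac{G P + \sqrt{-4 + G}}{2} = - \frac{\sqrt{-4 + G} + G P}{2} = - \frac{\sqrt{-4 + G}}{2} - \frac{G P}{2}$)
$\left(-1\right) \left(-43\right) w{\left(5,6 \right)} = \left(-1\right) \left(-43\right) \left(- \frac{\sqrt{-4 + 5}}{2} - \frac{5}{2} \cdot 6\right) = 43 \left(- \frac{\sqrt{1}}{2} - 15\right) = 43 \left(\left(- \frac{1}{2}\right) 1 - 15\right) = 43 \left(- \frac{1}{2} - 15\right) = 43 \left(- \frac{31}{2}\right) = - \frac{1333}{2}$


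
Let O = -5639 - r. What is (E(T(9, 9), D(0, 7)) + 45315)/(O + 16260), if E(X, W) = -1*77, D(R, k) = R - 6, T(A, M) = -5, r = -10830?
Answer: 45238/21451 ≈ 2.1089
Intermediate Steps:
D(R, k) = -6 + R
E(X, W) = -77
O = 5191 (O = -5639 - 1*(-10830) = -5639 + 10830 = 5191)
(E(T(9, 9), D(0, 7)) + 45315)/(O + 16260) = (-77 + 45315)/(5191 + 16260) = 45238/21451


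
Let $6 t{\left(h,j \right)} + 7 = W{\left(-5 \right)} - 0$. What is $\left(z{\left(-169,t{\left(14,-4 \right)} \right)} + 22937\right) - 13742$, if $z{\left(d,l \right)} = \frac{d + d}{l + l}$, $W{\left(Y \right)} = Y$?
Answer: $\frac{18559}{2} \approx 9279.5$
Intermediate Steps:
$t{\left(h,j \right)} = -2$ ($t{\left(h,j \right)} = - \frac{7}{6} + \frac{-5 - 0}{6} = - \frac{7}{6} + \frac{-5 + 0}{6} = - \frac{7}{6} + \frac{1}{6} \left(-5\right) = - \frac{7}{6} - \frac{5}{6} = -2$)
$z{\left(d,l \right)} = \frac{d}{l}$ ($z{\left(d,l \right)} = \frac{2 d}{2 l} = 2 d \frac{1}{2 l} = \frac{d}{l}$)
$\left(z{\left(-169,t{\left(14,-4 \right)} \right)} + 22937\right) - 13742 = \left(- \frac{169}{-2} + 22937\right) - 13742 = \left(\left(-169\right) \left(- \frac{1}{2}\right) + 22937\right) - 13742 = \left(\frac{169}{2} + 22937\right) - 13742 = \frac{46043}{2} - 13742 = \frac{18559}{2}$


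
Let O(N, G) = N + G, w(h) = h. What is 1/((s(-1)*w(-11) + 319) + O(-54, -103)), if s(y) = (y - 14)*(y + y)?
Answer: -1/168 ≈ -0.0059524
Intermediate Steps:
s(y) = 2*y*(-14 + y) (s(y) = (-14 + y)*(2*y) = 2*y*(-14 + y))
O(N, G) = G + N
1/((s(-1)*w(-11) + 319) + O(-54, -103)) = 1/(((2*(-1)*(-14 - 1))*(-11) + 319) + (-103 - 54)) = 1/(((2*(-1)*(-15))*(-11) + 319) - 157) = 1/((30*(-11) + 319) - 157) = 1/((-330 + 319) - 157) = 1/(-11 - 157) = 1/(-168) = -1/168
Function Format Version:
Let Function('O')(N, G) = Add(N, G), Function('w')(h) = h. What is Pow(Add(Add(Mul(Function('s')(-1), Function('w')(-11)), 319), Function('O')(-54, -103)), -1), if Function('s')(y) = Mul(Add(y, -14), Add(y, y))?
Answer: Rational(-1, 168) ≈ -0.0059524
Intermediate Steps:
Function('s')(y) = Mul(2, y, Add(-14, y)) (Function('s')(y) = Mul(Add(-14, y), Mul(2, y)) = Mul(2, y, Add(-14, y)))
Function('O')(N, G) = Add(G, N)
Pow(Add(Add(Mul(Function('s')(-1), Function('w')(-11)), 319), Function('O')(-54, -103)), -1) = Pow(Add(Add(Mul(Mul(2, -1, Add(-14, -1)), -11), 319), Add(-103, -54)), -1) = Pow(Add(Add(Mul(Mul(2, -1, -15), -11), 319), -157), -1) = Pow(Add(Add(Mul(30, -11), 319), -157), -1) = Pow(Add(Add(-330, 319), -157), -1) = Pow(Add(-11, -157), -1) = Pow(-168, -1) = Rational(-1, 168)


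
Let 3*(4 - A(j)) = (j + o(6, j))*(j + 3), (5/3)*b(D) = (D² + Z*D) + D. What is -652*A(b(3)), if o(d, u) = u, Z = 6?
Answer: 161696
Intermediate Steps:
b(D) = 3*D²/5 + 21*D/5 (b(D) = 3*((D² + 6*D) + D)/5 = 3*(D² + 7*D)/5 = 3*D²/5 + 21*D/5)
A(j) = 4 - 2*j*(3 + j)/3 (A(j) = 4 - (j + j)*(j + 3)/3 = 4 - 2*j*(3 + j)/3)
-652*A(b(3)) = -652*(4 - 6*3*(7 + 3)/5 - 2*81*(7 + 3)²/25/3) = -652*(4 - 6*3*10/5 - 2*((⅗)*3*10)²/3) = -652*(4 - 2*18 - ⅔*18²) = -652*(4 - 36 - ⅔*324) = -652*(4 - 36 - 216) = -652*(-248) = 161696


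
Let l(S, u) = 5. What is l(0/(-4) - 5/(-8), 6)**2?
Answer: 25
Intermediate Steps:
l(0/(-4) - 5/(-8), 6)**2 = 5**2 = 25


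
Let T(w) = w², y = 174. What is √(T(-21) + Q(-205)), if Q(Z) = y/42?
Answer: 2*√5453/7 ≈ 21.098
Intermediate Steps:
Q(Z) = 29/7 (Q(Z) = 174/42 = 174*(1/42) = 29/7)
√(T(-21) + Q(-205)) = √((-21)² + 29/7) = √(441 + 29/7) = √(3116/7) = 2*√5453/7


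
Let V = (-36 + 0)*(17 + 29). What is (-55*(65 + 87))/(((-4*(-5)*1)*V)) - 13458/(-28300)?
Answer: 4264481/5858100 ≈ 0.72796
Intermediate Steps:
V = -1656 (V = -36*46 = -1656)
(-55*(65 + 87))/(((-4*(-5)*1)*V)) - 13458/(-28300) = (-55*(65 + 87))/(((-4*(-5)*1)*(-1656))) - 13458/(-28300) = (-55*152)/(((20*1)*(-1656))) - 13458*(-1/28300) = -8360/(20*(-1656)) + 6729/14150 = -8360/(-33120) + 6729/14150 = -8360*(-1/33120) + 6729/14150 = 209/828 + 6729/14150 = 4264481/5858100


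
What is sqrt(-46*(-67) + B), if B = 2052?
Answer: sqrt(5134) ≈ 71.652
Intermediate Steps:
sqrt(-46*(-67) + B) = sqrt(-46*(-67) + 2052) = sqrt(3082 + 2052) = sqrt(5134)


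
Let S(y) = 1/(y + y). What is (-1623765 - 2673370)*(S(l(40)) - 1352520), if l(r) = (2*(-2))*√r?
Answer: 5811961030200 + 859427*√10/32 ≈ 5.8120e+12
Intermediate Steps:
l(r) = -4*√r
S(y) = 1/(2*y)
(-1623765 - 2673370)*(S(l(40)) - 1352520) = (-1623765 - 2673370)*(1/(2*((-8*√10))) - 1352520) = -4297135*(1/(2*((-8*√10))) - 1352520) = -4297135*((-√10/80)/2 - 1352520) = -4297135*(-√10/160 - 1352520) = -4297135*(-1352520 - √10/160) = 5811961030200 + 859427*√10/32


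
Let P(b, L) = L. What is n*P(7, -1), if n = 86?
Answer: -86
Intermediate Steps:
n*P(7, -1) = 86*(-1) = -86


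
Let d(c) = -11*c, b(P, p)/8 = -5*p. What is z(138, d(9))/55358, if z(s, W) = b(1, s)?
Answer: -2760/27679 ≈ -0.099715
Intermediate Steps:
b(P, p) = -40*p (b(P, p) = 8*(-5*p) = -40*p)
z(s, W) = -40*s
z(138, d(9))/55358 = -40*138/55358 = -5520*1/55358 = -2760/27679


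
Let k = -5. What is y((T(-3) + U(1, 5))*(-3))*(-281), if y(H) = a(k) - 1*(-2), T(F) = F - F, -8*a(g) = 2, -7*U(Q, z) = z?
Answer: -1967/4 ≈ -491.75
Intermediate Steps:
U(Q, z) = -z/7
a(g) = -¼ (a(g) = -⅛*2 = -¼)
T(F) = 0
y(H) = 7/4 (y(H) = -¼ - 1*(-2) = -¼ + 2 = 7/4)
y((T(-3) + U(1, 5))*(-3))*(-281) = (7/4)*(-281) = -1967/4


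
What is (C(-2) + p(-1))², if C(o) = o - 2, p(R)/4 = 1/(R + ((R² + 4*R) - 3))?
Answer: 1024/49 ≈ 20.898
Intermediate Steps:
p(R) = 4/(-3 + R² + 5*R) (p(R) = 4/(R + ((R² + 4*R) - 3)) = 4/(R + (-3 + R² + 4*R)) = 4/(-3 + R² + 5*R))
C(o) = -2 + o
(C(-2) + p(-1))² = ((-2 - 2) + 4/(-3 + (-1)² + 5*(-1)))² = (-4 + 4/(-3 + 1 - 5))² = (-4 + 4/(-7))² = (-4 + 4*(-⅐))² = (-4 - 4/7)² = (-32/7)² = 1024/49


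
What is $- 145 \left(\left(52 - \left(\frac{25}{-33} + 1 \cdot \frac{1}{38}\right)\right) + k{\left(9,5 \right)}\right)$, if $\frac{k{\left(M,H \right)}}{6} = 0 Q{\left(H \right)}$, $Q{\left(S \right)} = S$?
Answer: $- \frac{9588125}{1254} \approx -7646.0$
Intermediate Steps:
$k{\left(M,H \right)} = 0$ ($k{\left(M,H \right)} = 6 \cdot 0 H = 6 \cdot 0 = 0$)
$- 145 \left(\left(52 - \left(\frac{25}{-33} + 1 \cdot \frac{1}{38}\right)\right) + k{\left(9,5 \right)}\right) = - 145 \left(\left(52 - \left(\frac{25}{-33} + 1 \cdot \frac{1}{38}\right)\right) + 0\right) = - 145 \left(\left(52 - \left(25 \left(- \frac{1}{33}\right) + 1 \cdot \frac{1}{38}\right)\right) + 0\right) = - 145 \left(\left(52 - \left(- \frac{25}{33} + \frac{1}{38}\right)\right) + 0\right) = - 145 \left(\left(52 - - \frac{917}{1254}\right) + 0\right) = - 145 \left(\left(52 + \frac{917}{1254}\right) + 0\right) = - 145 \left(\frac{66125}{1254} + 0\right) = \left(-145\right) \frac{66125}{1254} = - \frac{9588125}{1254}$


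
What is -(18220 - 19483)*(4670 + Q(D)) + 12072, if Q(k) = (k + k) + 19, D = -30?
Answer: 5858499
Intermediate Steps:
Q(k) = 19 + 2*k (Q(k) = 2*k + 19 = 19 + 2*k)
-(18220 - 19483)*(4670 + Q(D)) + 12072 = -(18220 - 19483)*(4670 + (19 + 2*(-30))) + 12072 = -(-1263)*(4670 + (19 - 60)) + 12072 = -(-1263)*(4670 - 41) + 12072 = -(-1263)*4629 + 12072 = -1*(-5846427) + 12072 = 5846427 + 12072 = 5858499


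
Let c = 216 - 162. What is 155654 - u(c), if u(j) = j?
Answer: 155600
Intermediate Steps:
c = 54
155654 - u(c) = 155654 - 1*54 = 155654 - 54 = 155600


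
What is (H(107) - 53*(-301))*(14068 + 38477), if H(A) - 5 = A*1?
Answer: 844135425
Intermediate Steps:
H(A) = 5 + A (H(A) = 5 + A*1 = 5 + A)
(H(107) - 53*(-301))*(14068 + 38477) = ((5 + 107) - 53*(-301))*(14068 + 38477) = (112 + 15953)*52545 = 16065*52545 = 844135425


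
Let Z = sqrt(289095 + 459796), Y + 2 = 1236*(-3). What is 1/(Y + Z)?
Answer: -3710/13015209 - sqrt(748891)/13015209 ≈ -0.00035154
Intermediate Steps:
Y = -3710 (Y = -2 + 1236*(-3) = -2 - 3708 = -3710)
Z = sqrt(748891) ≈ 865.38
1/(Y + Z) = 1/(-3710 + sqrt(748891))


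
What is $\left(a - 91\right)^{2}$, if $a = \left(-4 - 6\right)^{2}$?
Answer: $81$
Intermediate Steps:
$a = 100$ ($a = \left(-10\right)^{2} = 100$)
$\left(a - 91\right)^{2} = \left(100 - 91\right)^{2} = 9^{2} = 81$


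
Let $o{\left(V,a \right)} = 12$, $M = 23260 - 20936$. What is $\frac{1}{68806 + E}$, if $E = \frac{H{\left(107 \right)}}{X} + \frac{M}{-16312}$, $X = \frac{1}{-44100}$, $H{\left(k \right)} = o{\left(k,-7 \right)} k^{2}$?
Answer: $- \frac{4078}{24707549852113} \approx -1.6505 \cdot 10^{-10}$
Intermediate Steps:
$M = 2324$
$H{\left(k \right)} = 12 k^{2}$
$X = - \frac{1}{44100} \approx -2.2676 \cdot 10^{-5}$
$E = - \frac{24707830442981}{4078}$ ($E = \frac{12 \cdot 107^{2}}{- \frac{1}{44100}} + \frac{2324}{-16312} = 12 \cdot 11449 \left(-44100\right) + 2324 \left(- \frac{1}{16312}\right) = 137388 \left(-44100\right) - \frac{581}{4078} = -6058810800 - \frac{581}{4078} = - \frac{24707830442981}{4078} \approx -6.0588 \cdot 10^{9}$)
$\frac{1}{68806 + E} = \frac{1}{68806 - \frac{24707830442981}{4078}} = \frac{1}{- \frac{24707549852113}{4078}} = - \frac{4078}{24707549852113}$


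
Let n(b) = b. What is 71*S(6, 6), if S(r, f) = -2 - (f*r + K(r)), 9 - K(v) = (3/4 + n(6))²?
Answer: -1633/16 ≈ -102.06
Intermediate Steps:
K(v) = -585/16 (K(v) = 9 - (3/4 + 6)² = 9 - (3*(¼) + 6)² = 9 - (¾ + 6)² = 9 - (27/4)² = 9 - 1*729/16 = 9 - 729/16 = -585/16)
S(r, f) = 553/16 - f*r (S(r, f) = -2 - (f*r - 585/16) = -2 - (-585/16 + f*r) = -2 + (585/16 - f*r) = 553/16 - f*r)
71*S(6, 6) = 71*(553/16 - 1*6*6) = 71*(553/16 - 36) = 71*(-23/16) = -1633/16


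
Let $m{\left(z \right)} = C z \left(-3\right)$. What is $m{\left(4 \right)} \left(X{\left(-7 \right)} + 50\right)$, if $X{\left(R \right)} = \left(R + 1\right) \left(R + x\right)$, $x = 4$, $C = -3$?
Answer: $2448$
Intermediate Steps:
$X{\left(R \right)} = \left(1 + R\right) \left(4 + R\right)$ ($X{\left(R \right)} = \left(R + 1\right) \left(R + 4\right) = \left(1 + R\right) \left(4 + R\right)$)
$m{\left(z \right)} = 9 z$ ($m{\left(z \right)} = - 3 z \left(-3\right) = 9 z$)
$m{\left(4 \right)} \left(X{\left(-7 \right)} + 50\right) = 9 \cdot 4 \left(\left(4 + \left(-7\right)^{2} + 5 \left(-7\right)\right) + 50\right) = 36 \left(\left(4 + 49 - 35\right) + 50\right) = 36 \left(18 + 50\right) = 36 \cdot 68 = 2448$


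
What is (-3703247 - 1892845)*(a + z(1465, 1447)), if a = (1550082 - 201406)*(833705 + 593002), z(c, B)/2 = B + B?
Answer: -10767807137274726240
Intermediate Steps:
z(c, B) = 4*B (z(c, B) = 2*(B + B) = 2*(2*B) = 4*B)
a = 1924165489932 (a = 1348676*1426707 = 1924165489932)
(-3703247 - 1892845)*(a + z(1465, 1447)) = (-3703247 - 1892845)*(1924165489932 + 4*1447) = -5596092*(1924165489932 + 5788) = -5596092*1924165495720 = -10767807137274726240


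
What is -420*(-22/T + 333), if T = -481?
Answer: -67281900/481 ≈ -1.3988e+5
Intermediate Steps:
-420*(-22/T + 333) = -420*(-22/(-481) + 333) = -420*(-22*(-1/481) + 333) = -420*(22/481 + 333) = -420*160195/481 = -67281900/481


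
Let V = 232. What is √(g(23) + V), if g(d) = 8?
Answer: 4*√15 ≈ 15.492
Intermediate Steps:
√(g(23) + V) = √(8 + 232) = √240 = 4*√15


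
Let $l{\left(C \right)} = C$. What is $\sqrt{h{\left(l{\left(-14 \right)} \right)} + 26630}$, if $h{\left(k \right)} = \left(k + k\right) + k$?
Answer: $34 \sqrt{23} \approx 163.06$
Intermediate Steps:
$h{\left(k \right)} = 3 k$ ($h{\left(k \right)} = 2 k + k = 3 k$)
$\sqrt{h{\left(l{\left(-14 \right)} \right)} + 26630} = \sqrt{3 \left(-14\right) + 26630} = \sqrt{-42 + 26630} = \sqrt{26588} = 34 \sqrt{23}$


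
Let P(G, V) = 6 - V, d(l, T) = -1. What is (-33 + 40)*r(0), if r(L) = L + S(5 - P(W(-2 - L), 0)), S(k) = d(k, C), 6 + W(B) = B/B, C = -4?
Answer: -7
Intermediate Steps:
W(B) = -5 (W(B) = -6 + B/B = -6 + 1 = -5)
S(k) = -1
r(L) = -1 + L (r(L) = L - 1 = -1 + L)
(-33 + 40)*r(0) = (-33 + 40)*(-1 + 0) = 7*(-1) = -7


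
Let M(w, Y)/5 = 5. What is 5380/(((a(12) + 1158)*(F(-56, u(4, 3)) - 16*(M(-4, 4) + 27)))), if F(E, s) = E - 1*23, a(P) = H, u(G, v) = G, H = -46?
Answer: -1345/253258 ≈ -0.0053108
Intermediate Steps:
a(P) = -46
F(E, s) = -23 + E (F(E, s) = E - 23 = -23 + E)
M(w, Y) = 25 (M(w, Y) = 5*5 = 25)
5380/(((a(12) + 1158)*(F(-56, u(4, 3)) - 16*(M(-4, 4) + 27)))) = 5380/(((-46 + 1158)*((-23 - 56) - 16*(25 + 27)))) = 5380/((1112*(-79 - 16*52))) = 5380/((1112*(-79 - 832))) = 5380/((1112*(-911))) = 5380/(-1013032) = 5380*(-1/1013032) = -1345/253258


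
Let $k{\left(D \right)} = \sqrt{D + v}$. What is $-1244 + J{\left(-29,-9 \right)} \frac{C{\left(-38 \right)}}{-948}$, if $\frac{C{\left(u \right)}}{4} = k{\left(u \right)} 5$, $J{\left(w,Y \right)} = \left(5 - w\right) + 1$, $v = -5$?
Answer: $-1244 - \frac{175 i \sqrt{43}}{237} \approx -1244.0 - 4.842 i$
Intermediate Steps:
$k{\left(D \right)} = \sqrt{-5 + D}$ ($k{\left(D \right)} = \sqrt{D - 5} = \sqrt{-5 + D}$)
$J{\left(w,Y \right)} = 6 - w$
$C{\left(u \right)} = 20 \sqrt{-5 + u}$ ($C{\left(u \right)} = 4 \sqrt{-5 + u} 5 = 4 \cdot 5 \sqrt{-5 + u} = 20 \sqrt{-5 + u}$)
$-1244 + J{\left(-29,-9 \right)} \frac{C{\left(-38 \right)}}{-948} = -1244 + \left(6 - -29\right) \frac{20 \sqrt{-5 - 38}}{-948} = -1244 + \left(6 + 29\right) 20 \sqrt{-43} \left(- \frac{1}{948}\right) = -1244 + 35 \cdot 20 i \sqrt{43} \left(- \frac{1}{948}\right) = -1244 + 35 \left(- \frac{5 i \sqrt{43}}{237}\right) = -1244 - \frac{175 i \sqrt{43}}{237}$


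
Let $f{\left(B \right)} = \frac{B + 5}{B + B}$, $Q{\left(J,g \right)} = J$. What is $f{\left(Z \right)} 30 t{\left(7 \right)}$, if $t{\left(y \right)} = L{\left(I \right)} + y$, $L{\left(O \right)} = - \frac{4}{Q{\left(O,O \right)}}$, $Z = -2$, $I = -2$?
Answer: $- \frac{405}{2} \approx -202.5$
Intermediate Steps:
$L{\left(O \right)} = - \frac{4}{O}$
$f{\left(B \right)} = \frac{5 + B}{2 B}$
$t{\left(y \right)} = 2 + y$ ($t{\left(y \right)} = - \frac{4}{-2} + y = \left(-4\right) \left(- \frac{1}{2}\right) + y = 2 + y$)
$f{\left(Z \right)} 30 t{\left(7 \right)} = \frac{5 - 2}{2 \left(-2\right)} 30 \left(2 + 7\right) = \frac{1}{2} \left(- \frac{1}{2}\right) 3 \cdot 30 \cdot 9 = \left(- \frac{3}{4}\right) 30 \cdot 9 = \left(- \frac{45}{2}\right) 9 = - \frac{405}{2}$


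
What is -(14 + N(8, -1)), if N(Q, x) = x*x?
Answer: -15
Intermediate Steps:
N(Q, x) = x²
-(14 + N(8, -1)) = -(14 + (-1)²) = -(14 + 1) = -1*15 = -15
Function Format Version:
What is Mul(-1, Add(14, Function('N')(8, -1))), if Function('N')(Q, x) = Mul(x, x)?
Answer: -15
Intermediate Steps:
Function('N')(Q, x) = Pow(x, 2)
Mul(-1, Add(14, Function('N')(8, -1))) = Mul(-1, Add(14, Pow(-1, 2))) = Mul(-1, Add(14, 1)) = Mul(-1, 15) = -15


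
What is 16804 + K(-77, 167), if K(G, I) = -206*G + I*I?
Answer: 60555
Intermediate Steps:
K(G, I) = I**2 - 206*G (K(G, I) = -206*G + I**2 = I**2 - 206*G)
16804 + K(-77, 167) = 16804 + (167**2 - 206*(-77)) = 16804 + (27889 + 15862) = 16804 + 43751 = 60555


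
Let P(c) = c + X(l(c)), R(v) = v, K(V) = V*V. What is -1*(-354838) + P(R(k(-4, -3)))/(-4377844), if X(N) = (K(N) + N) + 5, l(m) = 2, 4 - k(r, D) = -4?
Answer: 1553425409253/4377844 ≈ 3.5484e+5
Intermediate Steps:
K(V) = V²
k(r, D) = 8 (k(r, D) = 4 - 1*(-4) = 4 + 4 = 8)
X(N) = 5 + N + N² (X(N) = (N² + N) + 5 = (N + N²) + 5 = 5 + N + N²)
P(c) = 11 + c (P(c) = c + (5 + 2 + 2²) = c + (5 + 2 + 4) = c + 11 = 11 + c)
-1*(-354838) + P(R(k(-4, -3)))/(-4377844) = -1*(-354838) + (11 + 8)/(-4377844) = 354838 + 19*(-1/4377844) = 354838 - 19/4377844 = 1553425409253/4377844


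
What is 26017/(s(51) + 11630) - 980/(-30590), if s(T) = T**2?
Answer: 608877/327313 ≈ 1.8602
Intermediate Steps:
26017/(s(51) + 11630) - 980/(-30590) = 26017/(51**2 + 11630) - 980/(-30590) = 26017/(2601 + 11630) - 980*(-1/30590) = 26017/14231 + 14/437 = 608877/327313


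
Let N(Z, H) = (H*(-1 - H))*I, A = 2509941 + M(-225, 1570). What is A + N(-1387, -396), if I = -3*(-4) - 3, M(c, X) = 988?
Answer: 1103149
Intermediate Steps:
A = 2510929 (A = 2509941 + 988 = 2510929)
I = 9 (I = 12 - 3 = 9)
N(Z, H) = 9*H*(-1 - H) (N(Z, H) = (H*(-1 - H))*9 = 9*H*(-1 - H))
A + N(-1387, -396) = 2510929 - 9*(-396)*(1 - 396) = 2510929 - 9*(-396)*(-395) = 2510929 - 1407780 = 1103149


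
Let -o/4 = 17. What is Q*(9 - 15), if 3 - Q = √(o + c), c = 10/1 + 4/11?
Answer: -18 + 6*I*√6974/11 ≈ -18.0 + 45.551*I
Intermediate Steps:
o = -68 (o = -4*17 = -68)
c = 114/11 (c = 10*1 + 4*(1/11) = 10 + 4/11 = 114/11 ≈ 10.364)
Q = 3 - I*√6974/11 (Q = 3 - √(-68 + 114/11) = 3 - √(-634/11) = 3 - I*√6974/11 ≈ 3.0 - 7.5919*I)
Q*(9 - 15) = (3 - I*√6974/11)*(9 - 15) = (3 - I*√6974/11)*(-6) = -18 + 6*I*√6974/11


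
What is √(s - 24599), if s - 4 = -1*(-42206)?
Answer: √17611 ≈ 132.71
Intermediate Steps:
s = 42210 (s = 4 - 1*(-42206) = 4 + 42206 = 42210)
√(s - 24599) = √(42210 - 24599) = √17611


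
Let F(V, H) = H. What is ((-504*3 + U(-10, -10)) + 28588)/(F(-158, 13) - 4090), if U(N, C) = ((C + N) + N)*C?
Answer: -27376/4077 ≈ -6.7147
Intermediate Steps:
U(N, C) = C*(C + 2*N) (U(N, C) = (C + 2*N)*C = C*(C + 2*N))
((-504*3 + U(-10, -10)) + 28588)/(F(-158, 13) - 4090) = ((-504*3 - 10*(-10 + 2*(-10))) + 28588)/(13 - 4090) = ((-63*24 - 10*(-10 - 20)) + 28588)/(-4077) = ((-1512 - 10*(-30)) + 28588)*(-1/4077) = ((-1512 + 300) + 28588)*(-1/4077) = (-1212 + 28588)*(-1/4077) = 27376*(-1/4077) = -27376/4077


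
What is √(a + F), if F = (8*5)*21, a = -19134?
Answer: I*√18294 ≈ 135.26*I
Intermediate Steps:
F = 840 (F = 40*21 = 840)
√(a + F) = √(-19134 + 840) = √(-18294) = I*√18294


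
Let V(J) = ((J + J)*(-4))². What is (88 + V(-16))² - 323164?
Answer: 271003620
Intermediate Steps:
V(J) = 64*J² (V(J) = ((2*J)*(-4))² = (-8*J)² = 64*J²)
(88 + V(-16))² - 323164 = (88 + 64*(-16)²)² - 323164 = (88 + 64*256)² - 323164 = (88 + 16384)² - 323164 = 16472² - 323164 = 271326784 - 323164 = 271003620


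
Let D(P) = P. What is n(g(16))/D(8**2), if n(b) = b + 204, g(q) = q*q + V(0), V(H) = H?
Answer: 115/16 ≈ 7.1875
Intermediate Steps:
g(q) = q**2 (g(q) = q*q + 0 = q**2 + 0 = q**2)
n(b) = 204 + b
n(g(16))/D(8**2) = (204 + 16**2)/(8**2) = (204 + 256)/64 = 460*(1/64) = 115/16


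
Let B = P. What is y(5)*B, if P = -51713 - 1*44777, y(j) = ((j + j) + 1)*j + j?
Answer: -5789400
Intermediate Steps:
y(j) = j + j*(1 + 2*j) (y(j) = (2*j + 1)*j + j = (1 + 2*j)*j + j = j*(1 + 2*j) + j = j + j*(1 + 2*j))
P = -96490 (P = -51713 - 44777 = -96490)
B = -96490
y(5)*B = (2*5*(1 + 5))*(-96490) = (2*5*6)*(-96490) = 60*(-96490) = -5789400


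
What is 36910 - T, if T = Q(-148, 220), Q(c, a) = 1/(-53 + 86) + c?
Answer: 1222913/33 ≈ 37058.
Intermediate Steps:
Q(c, a) = 1/33 + c
T = -4883/33 (T = 1/33 - 148 = -4883/33 ≈ -147.97)
36910 - T = 36910 - 1*(-4883/33) = 36910 + 4883/33 = 1222913/33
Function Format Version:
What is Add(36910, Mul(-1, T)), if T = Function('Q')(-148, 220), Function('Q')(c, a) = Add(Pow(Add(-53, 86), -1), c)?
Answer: Rational(1222913, 33) ≈ 37058.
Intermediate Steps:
Function('Q')(c, a) = Add(Rational(1, 33), c) (Function('Q')(c, a) = Add(Pow(33, -1), c) = Add(Rational(1, 33), c))
T = Rational(-4883, 33) (T = Add(Rational(1, 33), -148) = Rational(-4883, 33) ≈ -147.97)
Add(36910, Mul(-1, T)) = Add(36910, Mul(-1, Rational(-4883, 33))) = Add(36910, Rational(4883, 33)) = Rational(1222913, 33)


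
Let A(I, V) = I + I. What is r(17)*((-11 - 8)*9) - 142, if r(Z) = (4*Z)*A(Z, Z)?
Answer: -395494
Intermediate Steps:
A(I, V) = 2*I
r(Z) = 8*Z² (r(Z) = (4*Z)*(2*Z) = 8*Z²)
r(17)*((-11 - 8)*9) - 142 = (8*17²)*((-11 - 8)*9) - 142 = (8*289)*(-19*9) - 142 = 2312*(-171) - 142 = -395352 - 142 = -395494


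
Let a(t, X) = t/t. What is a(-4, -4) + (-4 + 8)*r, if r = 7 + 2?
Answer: 37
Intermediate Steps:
r = 9
a(t, X) = 1
a(-4, -4) + (-4 + 8)*r = 1 + (-4 + 8)*9 = 1 + 4*9 = 1 + 36 = 37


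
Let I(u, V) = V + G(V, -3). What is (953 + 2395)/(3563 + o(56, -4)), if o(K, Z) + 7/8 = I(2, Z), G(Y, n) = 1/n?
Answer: 80352/85387 ≈ 0.94103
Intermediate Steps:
I(u, V) = -⅓ + V (I(u, V) = V + 1/(-3) = V - ⅓ = -⅓ + V)
o(K, Z) = -29/24 + Z (o(K, Z) = -7/8 + (-⅓ + Z) = -29/24 + Z)
(953 + 2395)/(3563 + o(56, -4)) = (953 + 2395)/(3563 + (-29/24 - 4)) = 3348/(3563 - 125/24) = 3348/(85387/24) = 3348*(24/85387) = 80352/85387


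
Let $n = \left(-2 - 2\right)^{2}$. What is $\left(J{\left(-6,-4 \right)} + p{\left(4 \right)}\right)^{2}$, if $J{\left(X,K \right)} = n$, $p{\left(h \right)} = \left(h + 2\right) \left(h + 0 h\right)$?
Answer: $1600$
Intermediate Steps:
$p{\left(h \right)} = h \left(2 + h\right)$ ($p{\left(h \right)} = \left(2 + h\right) \left(h + 0\right) = \left(2 + h\right) h = h \left(2 + h\right)$)
$n = 16$ ($n = \left(-4\right)^{2} = 16$)
$J{\left(X,K \right)} = 16$
$\left(J{\left(-6,-4 \right)} + p{\left(4 \right)}\right)^{2} = \left(16 + 4 \left(2 + 4\right)\right)^{2} = \left(16 + 4 \cdot 6\right)^{2} = \left(16 + 24\right)^{2} = 40^{2} = 1600$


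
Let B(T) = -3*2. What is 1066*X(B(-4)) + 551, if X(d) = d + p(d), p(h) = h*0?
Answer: -5845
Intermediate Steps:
B(T) = -6
p(h) = 0
X(d) = d (X(d) = d + 0 = d)
1066*X(B(-4)) + 551 = 1066*(-6) + 551 = -6396 + 551 = -5845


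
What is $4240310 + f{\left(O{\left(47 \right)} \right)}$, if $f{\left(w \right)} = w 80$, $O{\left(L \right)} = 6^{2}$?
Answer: $4243190$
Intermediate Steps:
$O{\left(L \right)} = 36$
$f{\left(w \right)} = 80 w$
$4240310 + f{\left(O{\left(47 \right)} \right)} = 4240310 + 80 \cdot 36 = 4240310 + 2880 = 4243190$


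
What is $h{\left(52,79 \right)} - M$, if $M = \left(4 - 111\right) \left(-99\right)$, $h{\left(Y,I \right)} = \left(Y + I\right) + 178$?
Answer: $-10284$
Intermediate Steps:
$h{\left(Y,I \right)} = 178 + I + Y$ ($h{\left(Y,I \right)} = \left(I + Y\right) + 178 = 178 + I + Y$)
$M = 10593$ ($M = \left(-107\right) \left(-99\right) = 10593$)
$h{\left(52,79 \right)} - M = \left(178 + 79 + 52\right) - 10593 = 309 - 10593 = -10284$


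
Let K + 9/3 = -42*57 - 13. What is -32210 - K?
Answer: -29800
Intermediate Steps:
K = -2410 (K = -3 + (-42*57 - 13) = -3 + (-2394 - 13) = -3 - 2407 = -2410)
-32210 - K = -32210 - 1*(-2410) = -32210 + 2410 = -29800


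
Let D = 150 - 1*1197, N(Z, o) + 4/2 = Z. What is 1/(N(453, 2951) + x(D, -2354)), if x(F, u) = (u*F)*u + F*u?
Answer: -1/5799292763 ≈ -1.7243e-10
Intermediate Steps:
N(Z, o) = -2 + Z
D = -1047 (D = 150 - 1197 = -1047)
x(F, u) = F*u + F*u² (x(F, u) = (F*u)*u + F*u = F*u² + F*u = F*u + F*u²)
1/(N(453, 2951) + x(D, -2354)) = 1/((-2 + 453) - 1047*(-2354)*(1 - 2354)) = 1/(451 - 1047*(-2354)*(-2353)) = 1/(451 - 5799293214) = 1/(-5799292763) = -1/5799292763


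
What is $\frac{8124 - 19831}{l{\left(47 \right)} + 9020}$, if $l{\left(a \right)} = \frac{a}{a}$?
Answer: $- \frac{11707}{9021} \approx -1.2978$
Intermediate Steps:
$l{\left(a \right)} = 1$
$\frac{8124 - 19831}{l{\left(47 \right)} + 9020} = \frac{8124 - 19831}{1 + 9020} = - \frac{11707}{9021}$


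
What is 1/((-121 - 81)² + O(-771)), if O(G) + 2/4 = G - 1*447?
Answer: 2/79171 ≈ 2.5262e-5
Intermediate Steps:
O(G) = -895/2 + G (O(G) = -½ + (G - 1*447) = -½ + (G - 447) = -½ + (-447 + G) = -895/2 + G)
1/((-121 - 81)² + O(-771)) = 1/((-121 - 81)² + (-895/2 - 771)) = 1/((-202)² - 2437/2) = 1/(40804 - 2437/2) = 1/(79171/2) = 2/79171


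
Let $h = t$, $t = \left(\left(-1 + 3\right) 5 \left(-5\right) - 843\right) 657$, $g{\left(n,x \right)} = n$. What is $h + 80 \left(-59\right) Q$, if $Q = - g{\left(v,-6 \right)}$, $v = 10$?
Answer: $-539501$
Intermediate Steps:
$Q = -10$ ($Q = \left(-1\right) 10 = -10$)
$t = -586701$ ($t = \left(2 \cdot 5 \left(-5\right) - 843\right) 657 = \left(10 \left(-5\right) - 843\right) 657 = \left(-50 - 843\right) 657 = \left(-893\right) 657 = -586701$)
$h = -586701$
$h + 80 \left(-59\right) Q = -586701 + 80 \left(-59\right) \left(-10\right) = -586701 - -47200 = -586701 + 47200 = -539501$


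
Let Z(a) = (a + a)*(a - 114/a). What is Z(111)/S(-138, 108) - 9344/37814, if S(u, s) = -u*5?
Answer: 1046511/29785 ≈ 35.135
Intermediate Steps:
S(u, s) = -5*u
Z(a) = 2*a*(a - 114/a) (Z(a) = (2*a)*(a - 114/a) = 2*a*(a - 114/a))
Z(111)/S(-138, 108) - 9344/37814 = (-228 + 2*111**2)/((-5*(-138))) - 9344/37814 = (-228 + 2*12321)/690 - 9344*1/37814 = (-228 + 24642)*(1/690) - 64/259 = 24414*(1/690) - 64/259 = 4069/115 - 64/259 = 1046511/29785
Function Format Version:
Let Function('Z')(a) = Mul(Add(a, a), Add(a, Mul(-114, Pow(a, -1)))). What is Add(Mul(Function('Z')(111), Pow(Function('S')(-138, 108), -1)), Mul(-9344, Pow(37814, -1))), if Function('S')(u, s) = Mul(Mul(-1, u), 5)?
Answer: Rational(1046511, 29785) ≈ 35.135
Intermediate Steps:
Function('S')(u, s) = Mul(-5, u)
Function('Z')(a) = Mul(2, a, Add(a, Mul(-114, Pow(a, -1)))) (Function('Z')(a) = Mul(Mul(2, a), Add(a, Mul(-114, Pow(a, -1)))) = Mul(2, a, Add(a, Mul(-114, Pow(a, -1)))))
Add(Mul(Function('Z')(111), Pow(Function('S')(-138, 108), -1)), Mul(-9344, Pow(37814, -1))) = Add(Mul(Add(-228, Mul(2, Pow(111, 2))), Pow(Mul(-5, -138), -1)), Mul(-9344, Pow(37814, -1))) = Add(Mul(Add(-228, Mul(2, 12321)), Pow(690, -1)), Mul(-9344, Rational(1, 37814))) = Add(Mul(Add(-228, 24642), Rational(1, 690)), Rational(-64, 259)) = Add(Mul(24414, Rational(1, 690)), Rational(-64, 259)) = Add(Rational(4069, 115), Rational(-64, 259)) = Rational(1046511, 29785)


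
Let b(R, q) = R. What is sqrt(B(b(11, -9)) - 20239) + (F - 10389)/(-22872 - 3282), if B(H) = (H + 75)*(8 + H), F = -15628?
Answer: 26017/26154 + 61*I*sqrt(5) ≈ 0.99476 + 136.4*I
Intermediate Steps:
B(H) = (8 + H)*(75 + H) (B(H) = (75 + H)*(8 + H) = (8 + H)*(75 + H))
sqrt(B(b(11, -9)) - 20239) + (F - 10389)/(-22872 - 3282) = sqrt((600 + 11**2 + 83*11) - 20239) + (-15628 - 10389)/(-22872 - 3282) = sqrt((600 + 121 + 913) - 20239) - 26017/(-26154) = sqrt(1634 - 20239) - 26017*(-1/26154) = sqrt(-18605) + 26017/26154 = 61*I*sqrt(5) + 26017/26154 = 26017/26154 + 61*I*sqrt(5)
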